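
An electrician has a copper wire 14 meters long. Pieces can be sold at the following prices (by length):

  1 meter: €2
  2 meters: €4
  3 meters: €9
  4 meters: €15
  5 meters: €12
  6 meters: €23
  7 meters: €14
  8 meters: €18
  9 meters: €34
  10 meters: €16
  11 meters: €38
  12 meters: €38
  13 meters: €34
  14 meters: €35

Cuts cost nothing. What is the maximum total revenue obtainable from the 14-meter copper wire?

Build best[k] bottom-up: best[k] = max over allowed piece i of (p[i] + best[k−i]).
best[1] = 2
best[2] = max(2+2, 4+0) = 4
best[3] = max(2+4, 4+2, 9+0) = 9
best[4] = max(2+9, 4+4, 9+2, 15+0) = 15
best[5] = max(2+15, 4+9, 9+4, 15+2, 12+0) = 17
best[6] = max(2+17, 4+15, 9+9, 15+4, 12+2, 23+0) = 23
best[7] = max(2+23, 4+17, 9+15, …, 23+2, 14+0) = 25
best[8] = max(2+25, 4+23, 9+17, …, 14+2, 18+0) = 30
best[9] = max(2+30, 4+25, 9+23, …, 18+2, 34+0) = 34
best[10] = max(2+34, 4+30, 9+25, …, 34+2, 16+0) = 38
best[11] = max(2+38, 4+34, 9+30, …, 16+2, 38+0) = 40
best[12] = max(2+40, 4+38, 9+34, …, 38+2, 38+0) = 46
best[13] = max(2+46, 4+40, 9+38, …, 38+2, 34+0) = 49
best[14] = max(2+49, 4+46, 9+40, …, 34+2, 35+0) = 53
One optimal cutting: 6 + 4 + 4 → €23 + €15 + €15 = €53.

53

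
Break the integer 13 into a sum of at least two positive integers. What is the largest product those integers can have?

108

Define P[k] = max over 1≤i<k of i · max(k−i, P[k−i]); the inner max lets the remainder stay uncut if that's better.
P[2] = 1*max(1,0) = 1*1 = 1
P[3] = max(1*2, 2*1) = 2
P[4] = max(1*3, 2*2, 3*1) = 4
P[5] = max(1*4, 2*3, 3*2, 4*1) = 6
P[6] = max(1*6, 2*4, 3*3, 4*2, 5*1) = 9
P[7] = max(1*9, 2*6, 3*4, 4*3, 5*2, 6*1) = 12
P[8] = max(1*12, 2*9, 3*6, …, 6*2, 7*1) = 18
P[9] = max(1*18, 2*12, 3*9, …, 7*2, 8*1) = 27
P[10] = max(1*27, 2*18, 3*12, …, 8*2, 9*1) = 36
P[11] = max(1*36, 2*27, 3*18, …, 9*2, 10*1) = 54
P[12] = max(1*54, 2*36, 3*27, …, 10*2, 11*1) = 81
P[13] = max(1*81, 2*54, 3*36, …, 11*2, 12*1) = 108
One optimal split: 3 + 3 + 3 + 2 + 2; product 3*3*3*2*2 = 108.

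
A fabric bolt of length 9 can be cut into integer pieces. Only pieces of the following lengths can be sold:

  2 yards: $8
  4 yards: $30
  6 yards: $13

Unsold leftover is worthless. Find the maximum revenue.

Let f[k] be the best obtainable value from length k. For each k, try every first piece i and keep the best of price[i] + f[k−i].
f[1] = 0
f[2] = 8
f[3] = 8
f[4] = 30
f[5] = 30
f[6] = 38  (first piece 2, then f[4]=30)
f[7] = 38
f[8] = 60  (first piece 4, then f[4]=30)
f[9] = 60
One optimal cutting: pieces 4 + 4 with 1 yard of scrap → $60.

60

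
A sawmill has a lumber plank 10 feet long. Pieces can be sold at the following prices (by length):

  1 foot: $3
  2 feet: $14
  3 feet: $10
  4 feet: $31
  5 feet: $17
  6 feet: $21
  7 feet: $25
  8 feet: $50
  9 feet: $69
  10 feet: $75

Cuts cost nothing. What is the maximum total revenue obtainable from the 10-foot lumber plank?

76

Let R[k] be the best obtainable value from length k. For each k, try every first piece i and keep the best of price[i] + R[k−i].
R[1] = 3
R[2] = 14
R[3] = 17  (first piece 1, then R[2]=14)
R[4] = 31
R[5] = 34  (first piece 1, then R[4]=31)
R[6] = 45  (first piece 2, then R[4]=31)
R[7] = 48  (first piece 1, then R[6]=45)
R[8] = 62  (first piece 4, then R[4]=31)
R[9] = 69
R[10] = 76  (first piece 2, then R[8]=62)
One optimal cutting: 4 + 4 + 2 → $31 + $31 + $14 = $76.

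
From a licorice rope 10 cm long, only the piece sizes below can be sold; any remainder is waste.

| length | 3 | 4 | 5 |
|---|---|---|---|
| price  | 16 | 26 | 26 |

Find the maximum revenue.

58

Let f[k] be the best obtainable value from length k. For each k, try every first piece i and keep the best of price[i] + f[k−i].
f[1] = 0
f[2] = 0
f[3] = 16
f[4] = max(16+0, 26+0) = 26
f[5] = max(16+0, 26+0, 26+0) = 26
f[6] = max(16+16, 26+0, 26+0) = 32
f[7] = max(16+26, 26+16, 26+0) = 42
f[8] = max(16+26, 26+26, 26+16) = 52
f[9] = max(16+32, 26+26, 26+26) = 52
f[10] = max(16+42, 26+32, 26+26) = 58
One optimal cutting: 4 + 3 + 3 → ¢58.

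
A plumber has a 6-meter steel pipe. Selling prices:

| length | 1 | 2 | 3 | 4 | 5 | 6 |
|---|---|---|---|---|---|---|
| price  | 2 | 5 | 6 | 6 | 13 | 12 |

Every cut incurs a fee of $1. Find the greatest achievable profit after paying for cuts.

Consider every possible first cut. r[k] is the best of p[i]+r[k−i] over all sellable i≤k, charging 1 whenever i<k.
r[1] = 2
r[2] = 5
r[3] = 6  (first piece 1, then r[2]=5)
r[4] = 9  (first piece 2, then r[2]=5)
r[5] = 13
r[6] = 14  (first piece 1, then r[5]=13)
One optimal plan: pieces 5 + 1 (1 cut) → $15 − $1 = $14.

14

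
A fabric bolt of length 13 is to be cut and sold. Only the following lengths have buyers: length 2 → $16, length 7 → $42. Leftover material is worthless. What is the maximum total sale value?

Let best[k] be the best obtainable value from length k. For each k, try every first piece i and keep the best of price[i] + best[k−i].
best[1] = 0
best[2] = 16
best[3] = 16
best[4] = 32  (first piece 2, then best[2]=16)
best[5] = 32
best[6] = 48  (first piece 2, then best[4]=32)
best[7] = max(16+32, 42+0) = 48
best[8] = max(16+48, 42+0) = 64
best[9] = max(16+48, 42+16) = 64
best[10] = max(16+64, 42+16) = 80
best[11] = max(16+64, 42+32) = 80
best[12] = max(16+80, 42+32) = 96
best[13] = max(16+80, 42+48) = 96
One optimal cutting: pieces 2 + 2 + 2 + 2 + 2 + 2 with 1 yard of scrap → $96.

96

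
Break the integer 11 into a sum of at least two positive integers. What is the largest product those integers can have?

54

Define P[k] = max over 1≤i<k of i · max(k−i, P[k−i]); the inner max lets the remainder stay uncut if that's better.
P[2] = 1×max(1,0) = 1×1 = 1
P[3] = max(1×2, 2×1) = 2
P[4] = max(1×3, 2×2, 3×1) = 4
P[5] = max(1×4, 2×3, 3×2, 4×1) = 6
P[6] = max(1×6, 2×4, 3×3, 4×2, 5×1) = 9
P[7] = max(1×9, 2×6, 3×4, 4×3, 5×2, 6×1) = 12
P[8] = max(1×12, 2×9, 3×6, …, 6×2, 7×1) = 18
P[9] = max(1×18, 2×12, 3×9, …, 7×2, 8×1) = 27
P[10] = max(1×27, 2×18, 3×12, …, 8×2, 9×1) = 36
P[11] = max(1×36, 2×27, 3×18, …, 9×2, 10×1) = 54
One optimal split: 3 + 3 + 3 + 2; product 3×3×3×2 = 54.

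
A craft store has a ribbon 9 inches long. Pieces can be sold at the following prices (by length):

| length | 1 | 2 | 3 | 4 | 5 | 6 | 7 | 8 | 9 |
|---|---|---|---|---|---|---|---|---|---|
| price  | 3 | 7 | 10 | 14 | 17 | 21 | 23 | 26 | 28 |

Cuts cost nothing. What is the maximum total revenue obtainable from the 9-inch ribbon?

31

Let v[k] be the best obtainable value from length k. For each k, try every first piece i and keep the best of price[i] + v[k−i].
v[1] = 3
v[2] = 7
v[3] = 10  (first piece 1, then v[2]=7)
v[4] = 14  (first piece 2, then v[2]=7)
v[5] = 17  (first piece 1, then v[4]=14)
v[6] = 21  (first piece 2, then v[4]=14)
v[7] = 24  (first piece 1, then v[6]=21)
v[8] = 28  (first piece 2, then v[6]=21)
v[9] = 31  (first piece 1, then v[8]=28)
One optimal cutting: 2 + 2 + 2 + 2 + 1 → ¢7 + ¢7 + ¢7 + ¢7 + ¢3 = ¢31.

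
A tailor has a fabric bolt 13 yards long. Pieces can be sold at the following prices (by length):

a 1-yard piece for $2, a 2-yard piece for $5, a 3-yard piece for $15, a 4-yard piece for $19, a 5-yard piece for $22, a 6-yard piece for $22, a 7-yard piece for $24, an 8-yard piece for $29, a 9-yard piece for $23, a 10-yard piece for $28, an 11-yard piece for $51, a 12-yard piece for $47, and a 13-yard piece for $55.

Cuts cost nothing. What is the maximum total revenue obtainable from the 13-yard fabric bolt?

Build R[k] bottom-up: R[k] = max over allowed piece i of (p[i] + R[k−i]).
R[1] = 2
R[2] = max(2+2, 5+0) = 5
R[3] = max(2+5, 5+2, 15+0) = 15
R[4] = max(2+15, 5+5, 15+2, 19+0) = 19
R[5] = max(2+19, 5+15, 15+5, 19+2, 22+0) = 22
R[6] = max(2+22, 5+19, 15+15, 19+5, 22+2, 22+0) = 30
R[7] = max(2+30, 5+22, 15+19, …, 22+2, 24+0) = 34
R[8] = max(2+34, 5+30, 15+22, …, 24+2, 29+0) = 38
R[9] = max(2+38, 5+34, 15+30, …, 29+2, 23+0) = 45
R[10] = max(2+45, 5+38, 15+34, …, 23+2, 28+0) = 49
R[11] = max(2+49, 5+45, 15+38, …, 28+2, 51+0) = 53
R[12] = max(2+53, 5+49, 15+45, …, 51+2, 47+0) = 60
R[13] = max(2+60, 5+53, 15+49, …, 47+2, 55+0) = 64
One optimal cutting: 4 + 3 + 3 + 3 → $19 + $15 + $15 + $15 = $64.

64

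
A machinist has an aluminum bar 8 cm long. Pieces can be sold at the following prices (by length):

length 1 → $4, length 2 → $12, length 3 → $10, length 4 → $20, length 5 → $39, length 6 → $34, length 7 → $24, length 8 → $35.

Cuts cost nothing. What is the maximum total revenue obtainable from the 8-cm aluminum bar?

55

Build best[k] bottom-up: best[k] = max over allowed piece i of (p[i] + best[k−i]).
best[1] = 4
best[2] = max(4+4, 12+0) = 12
best[3] = max(4+12, 12+4, 10+0) = 16
best[4] = max(4+16, 12+12, 10+4, 20+0) = 24
best[5] = max(4+24, 12+16, 10+12, 20+4, 39+0) = 39
best[6] = max(4+39, 12+24, 10+16, 20+12, 39+4, 34+0) = 43
best[7] = max(4+43, 12+39, 10+24, …, 34+4, 24+0) = 51
best[8] = max(4+51, 12+43, 10+39, …, 24+4, 35+0) = 55
One optimal cutting: 5 + 2 + 1 → $39 + $12 + $4 = $55.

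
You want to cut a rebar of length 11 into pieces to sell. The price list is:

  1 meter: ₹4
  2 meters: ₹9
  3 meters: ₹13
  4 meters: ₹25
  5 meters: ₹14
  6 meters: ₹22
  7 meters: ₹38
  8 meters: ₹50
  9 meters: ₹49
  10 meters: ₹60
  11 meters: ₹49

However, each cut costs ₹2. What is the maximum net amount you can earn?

62

Consider every possible first cut. v[k] is the best of p[i]+v[k−i] over all sellable i≤k, charging 2 whenever i<k.
v[1] = 4
v[2] = 9
v[3] = 13
v[4] = 25
v[5] = 27  (first piece 1, then v[4]=25)
v[6] = 32  (first piece 2, then v[4]=25)
v[7] = 38
v[8] = 50
v[9] = 52  (first piece 1, then v[8]=50)
v[10] = 60
v[11] = 62  (first piece 1, then v[10]=60)
One optimal plan: pieces 10 + 1 (1 cut) → ₹64 − ₹2 = ₹62.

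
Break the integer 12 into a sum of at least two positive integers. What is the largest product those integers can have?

Fill prod[k] for k=2..12: at each k try every first piece i and multiply by the better of (k−i) uncut or prod[k−i].
prod[2] = 1*max(1,0) = 1*1 = 1
prod[3] = 1*max(2,1) = 1*2 = 2
prod[4] = 2*max(2,1) = 2*2 = 4
prod[5] = 2*max(3,2) = 2*3 = 6
prod[6] = 3*max(3,2) = 3*3 = 9
prod[7] = 2*max(5,6) = 2*6 = 12
prod[8] = 2*max(6,9) = 2*9 = 18
prod[9] = 3*max(6,9) = 3*9 = 27
prod[10] = 2*max(8,18) = 2*18 = 36
prod[11] = 2*max(9,27) = 2*27 = 54
prod[12] = 3*max(9,27) = 3*27 = 81
One optimal split: 3 + 3 + 3 + 3; product 3*3*3*3 = 81.

81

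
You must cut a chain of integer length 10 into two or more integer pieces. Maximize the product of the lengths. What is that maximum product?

Let prod[k] be the best product for length k (with at least one cut). For each first piece i, the rest contributes max(k−i, prod[k−i]).
prod[2] = 1*max(1,0) = 1*1 = 1
prod[3] = 1*max(2,1) = 1*2 = 2
prod[4] = 2*max(2,1) = 2*2 = 4
prod[5] = 2*max(3,2) = 2*3 = 6
prod[6] = 3*max(3,2) = 3*3 = 9
prod[7] = 2*max(5,6) = 2*6 = 12
prod[8] = 2*max(6,9) = 2*9 = 18
prod[9] = 3*max(6,9) = 3*9 = 27
prod[10] = 2*max(8,18) = 2*18 = 36
One optimal split: 3 + 3 + 2 + 2; product 3*3*2*2 = 36.

36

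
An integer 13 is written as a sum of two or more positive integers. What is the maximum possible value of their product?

Fill f[k] for k=2..13: at each k try every first piece i and multiply by the better of (k−i) uncut or f[k−i].
f[2] = 1×max(1,0) = 1×1 = 1
f[3] = max(1×2, 2×1) = 2
f[4] = max(1×3, 2×2, 3×1) = 4
f[5] = max(1×4, 2×3, 3×2, 4×1) = 6
f[6] = max(1×6, 2×4, 3×3, 4×2, 5×1) = 9
f[7] = max(1×9, 2×6, 3×4, 4×3, 5×2, 6×1) = 12
f[8] = max(1×12, 2×9, 3×6, …, 6×2, 7×1) = 18
f[9] = max(1×18, 2×12, 3×9, …, 7×2, 8×1) = 27
f[10] = max(1×27, 2×18, 3×12, …, 8×2, 9×1) = 36
f[11] = max(1×36, 2×27, 3×18, …, 9×2, 10×1) = 54
f[12] = max(1×54, 2×36, 3×27, …, 10×2, 11×1) = 81
f[13] = max(1×81, 2×54, 3×36, …, 11×2, 12×1) = 108
One optimal split: 3 + 3 + 3 + 2 + 2; product 3×3×3×2×2 = 108.

108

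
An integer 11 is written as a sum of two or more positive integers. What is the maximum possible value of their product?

Let m[k] be the best product for length k (with at least one cut). For each first piece i, the rest contributes max(k−i, m[k−i]).
m[2] = 1×max(1,0) = 1×1 = 1
m[3] = 1×max(2,1) = 1×2 = 2
m[4] = 2×max(2,1) = 2×2 = 4
m[5] = 2×max(3,2) = 2×3 = 6
m[6] = 3×max(3,2) = 3×3 = 9
m[7] = 2×max(5,6) = 2×6 = 12
m[8] = 2×max(6,9) = 2×9 = 18
m[9] = 3×max(6,9) = 3×9 = 27
m[10] = 2×max(8,18) = 2×18 = 36
m[11] = 2×max(9,27) = 2×27 = 54
One optimal split: 3 + 3 + 3 + 2; product 3×3×3×2 = 54.

54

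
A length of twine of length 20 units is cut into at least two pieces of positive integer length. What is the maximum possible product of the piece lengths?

Let prod[k] be the best product for length k (with at least one cut). For each first piece i, the rest contributes max(k−i, prod[k−i]).
Small cases: prod[2]=1, prod[3]=2, prod[4]=4, prod[5]=6, prod[6]=9, prod[7]=12, prod[8]=18, prod[9]=27, prod[10]=36, prod[11]=54, prod[12]=81, prod[13]=108, prod[14]=162, prod[15]=243.
prod[16] = max(1*243, 2*162, 3*108, …, 14*2, 15*1) = 324
prod[17] = max(1*324, 2*243, 3*162, …, 15*2, 16*1) = 486
prod[18] = max(1*486, 2*324, 3*243, …, 16*2, 17*1) = 729
prod[19] = max(1*729, 2*486, 3*324, …, 17*2, 18*1) = 972
prod[20] = max(1*972, 2*729, 3*486, …, 18*2, 19*1) = 1458
One optimal split: 3 + 3 + 3 + 3 + 3 + 3 + 2; product 3*3*3*3*3*3*2 = 1458.

1458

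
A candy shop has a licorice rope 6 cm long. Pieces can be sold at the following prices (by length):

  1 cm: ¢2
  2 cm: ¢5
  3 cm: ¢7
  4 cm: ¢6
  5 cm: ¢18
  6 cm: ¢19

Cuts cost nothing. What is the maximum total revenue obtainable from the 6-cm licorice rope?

Consider every possible first cut. v[k] is the best of p[i]+v[k−i] over all sellable i≤k.
v[1] = 2
v[2] = max(2+2, 5+0) = 5
v[3] = max(2+5, 5+2, 7+0) = 7
v[4] = max(2+7, 5+5, 7+2, 6+0) = 10
v[5] = max(2+10, 5+7, 7+5, 6+2, 18+0) = 18
v[6] = max(2+18, 5+10, 7+7, 6+5, 18+2, 19+0) = 20
One optimal cutting: 5 + 1 → ¢18 + ¢2 = ¢20.

20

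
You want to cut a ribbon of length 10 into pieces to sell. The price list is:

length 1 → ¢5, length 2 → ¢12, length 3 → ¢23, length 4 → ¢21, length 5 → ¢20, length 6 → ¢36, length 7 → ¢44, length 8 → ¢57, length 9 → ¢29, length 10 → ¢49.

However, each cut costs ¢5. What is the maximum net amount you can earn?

64

Build v[k] bottom-up: v[k] = max over allowed piece i of (p[i] + v[k−i]) − 5 per cut.
v[1] = 5
v[2] = 12
v[3] = 23
v[4] = 23  (first piece 1, then v[3]=23)
v[5] = 30  (first piece 2, then v[3]=23)
v[6] = 41  (first piece 3, then v[3]=23)
v[7] = 44
v[8] = 57
v[9] = 59  (first piece 3, then v[6]=41)
v[10] = 64  (first piece 2, then v[8]=57)
One optimal plan: pieces 8 + 2 (1 cut) → ¢69 − ¢5 = ¢64.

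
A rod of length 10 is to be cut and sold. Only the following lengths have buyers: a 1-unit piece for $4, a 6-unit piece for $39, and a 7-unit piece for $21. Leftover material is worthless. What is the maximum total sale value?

Let f[k] be the best obtainable value from length k. For each k, try every first piece i and keep the best of price[i] + f[k−i].
f[1] = 4
f[2] = 8  (first piece 1, then f[1]=4)
f[3] = 12  (first piece 1, then f[2]=8)
f[4] = 16  (first piece 1, then f[3]=12)
f[5] = 20  (first piece 1, then f[4]=16)
f[6] = max(4+20, 39+0) = 39
f[7] = max(4+39, 39+4, 21+0) = 43
f[8] = max(4+43, 39+8, 21+4) = 47
f[9] = max(4+47, 39+12, 21+8) = 51
f[10] = max(4+51, 39+16, 21+12) = 55
One optimal cutting: 6 + 1 + 1 + 1 + 1 → $55.

55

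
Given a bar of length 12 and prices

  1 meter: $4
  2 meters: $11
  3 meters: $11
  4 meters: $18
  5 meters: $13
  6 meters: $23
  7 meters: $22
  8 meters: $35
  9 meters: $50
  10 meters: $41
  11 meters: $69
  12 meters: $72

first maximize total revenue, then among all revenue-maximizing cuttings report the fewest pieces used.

2

Let r[k] be the best obtainable value from length k. For each k, try every first piece i and keep the best of price[i] + r[k−i].
r[1] = 4
r[2] = max(4+4, 11+0) = 11
r[3] = max(4+11, 11+4, 11+0) = 15
r[4] = max(4+15, 11+11, 11+4, 18+0) = 22
r[5] = max(4+22, 11+15, 11+11, 18+4, 13+0) = 26
r[6] = max(4+26, 11+22, 11+15, 18+11, 13+4, 23+0) = 33
r[7] = max(4+33, 11+26, 11+22, …, 23+4, 22+0) = 37
r[8] = max(4+37, 11+33, 11+26, …, 22+4, 35+0) = 44
r[9] = max(4+44, 11+37, 11+33, …, 35+4, 50+0) = 50
r[10] = max(4+50, 11+44, 11+37, …, 50+4, 41+0) = 55
r[11] = max(4+55, 11+50, 11+44, …, 41+4, 69+0) = 69
r[12] = max(4+69, 11+55, 11+50, …, 69+4, 72+0) = 73
Maximum revenue is $73.
Now minimize piece count subject to staying optimal: for each k, pieces[k] = 1 + min over i with p[i]+r[k−i]=r[k] of pieces[k−i].
pieces[9] = 1
pieces[10] = 5
pieces[11] = 1
pieces[12] = 2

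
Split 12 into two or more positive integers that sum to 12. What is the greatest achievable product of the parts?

81

Define f[k] = max over 1≤i<k of i · max(k−i, f[k−i]); the inner max lets the remainder stay uncut if that's better.
f[2] = 1×max(1,0) = 1×1 = 1
f[3] = 1×max(2,1) = 1×2 = 2
f[4] = 2×max(2,1) = 2×2 = 4
f[5] = 2×max(3,2) = 2×3 = 6
f[6] = 3×max(3,2) = 3×3 = 9
f[7] = 2×max(5,6) = 2×6 = 12
f[8] = 2×max(6,9) = 2×9 = 18
f[9] = 3×max(6,9) = 3×9 = 27
f[10] = 2×max(8,18) = 2×18 = 36
f[11] = 2×max(9,27) = 2×27 = 54
f[12] = 3×max(9,27) = 3×27 = 81
One optimal split: 3 + 3 + 3 + 3; product 3×3×3×3 = 81.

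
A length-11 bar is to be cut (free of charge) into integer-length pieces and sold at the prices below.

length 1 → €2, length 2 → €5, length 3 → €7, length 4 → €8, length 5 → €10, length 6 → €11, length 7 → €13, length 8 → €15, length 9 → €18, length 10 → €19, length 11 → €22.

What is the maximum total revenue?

27

Consider every possible first cut. v[k] is the best of p[i]+v[k−i] over all sellable i≤k.
v[1] = 2
v[2] = max(2+2, 5+0) = 5
v[3] = max(2+5, 5+2, 7+0) = 7
v[4] = max(2+7, 5+5, 7+2, 8+0) = 10
v[5] = max(2+10, 5+7, 7+5, 8+2, 10+0) = 12
v[6] = max(2+12, 5+10, 7+7, 8+5, 10+2, 11+0) = 15
v[7] = max(2+15, 5+12, 7+10, …, 11+2, 13+0) = 17
v[8] = max(2+17, 5+15, 7+12, …, 13+2, 15+0) = 20
v[9] = max(2+20, 5+17, 7+15, …, 15+2, 18+0) = 22
v[10] = max(2+22, 5+20, 7+17, …, 18+2, 19+0) = 25
v[11] = max(2+25, 5+22, 7+20, …, 19+2, 22+0) = 27
One optimal cutting: 2 + 2 + 2 + 2 + 2 + 1 → €5 + €5 + €5 + €5 + €5 + €2 = €27.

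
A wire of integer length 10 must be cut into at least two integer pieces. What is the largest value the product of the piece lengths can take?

Define m[k] = max over 1≤i<k of i · max(k−i, m[k−i]); the inner max lets the remainder stay uncut if that's better.
m[2] = 1*max(1,0) = 1*1 = 1
m[3] = 1*max(2,1) = 1*2 = 2
m[4] = 2*max(2,1) = 2*2 = 4
m[5] = 2*max(3,2) = 2*3 = 6
m[6] = 3*max(3,2) = 3*3 = 9
m[7] = 2*max(5,6) = 2*6 = 12
m[8] = 2*max(6,9) = 2*9 = 18
m[9] = 3*max(6,9) = 3*9 = 27
m[10] = 2*max(8,18) = 2*18 = 36
One optimal split: 3 + 3 + 2 + 2; product 3*3*2*2 = 36.

36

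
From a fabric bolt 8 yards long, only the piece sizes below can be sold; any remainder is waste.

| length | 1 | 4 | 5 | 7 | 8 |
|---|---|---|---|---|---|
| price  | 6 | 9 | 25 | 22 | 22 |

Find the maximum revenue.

48

Consider every possible first cut. best[k] is the best of p[i]+best[k−i] over all sellable i≤k.
best[1] = 6
best[2] = 12  (first piece 1, then best[1]=6)
best[3] = 18  (first piece 1, then best[2]=12)
best[4] = max(6+18, 9+0) = 24
best[5] = max(6+24, 9+6, 25+0) = 30
best[6] = max(6+30, 9+12, 25+6) = 36
best[7] = max(6+36, 9+18, 25+12, 22+0) = 42
best[8] = max(6+42, 9+24, 25+18, 22+6, 22+0) = 48
One optimal cutting: 1 + 1 + 1 + 1 + 1 + 1 + 1 + 1 → $48.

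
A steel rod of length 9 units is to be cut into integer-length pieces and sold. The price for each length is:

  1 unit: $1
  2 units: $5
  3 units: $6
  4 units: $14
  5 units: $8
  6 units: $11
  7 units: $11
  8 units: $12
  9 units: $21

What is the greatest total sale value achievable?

Let v[k] be the best obtainable value from length k. For each k, try every first piece i and keep the best of price[i] + v[k−i].
v[1] = 1
v[2] = max(1+1, 5+0) = 5
v[3] = max(1+5, 5+1, 6+0) = 6
v[4] = max(1+6, 5+5, 6+1, 14+0) = 14
v[5] = max(1+14, 5+6, 6+5, 14+1, 8+0) = 15
v[6] = max(1+15, 5+14, 6+6, 14+5, 8+1, 11+0) = 19
v[7] = max(1+19, 5+15, 6+14, …, 11+1, 11+0) = 20
v[8] = max(1+20, 5+19, 6+15, …, 11+1, 12+0) = 28
v[9] = max(1+28, 5+20, 6+19, …, 12+1, 21+0) = 29
One optimal cutting: 4 + 4 + 1 → $14 + $14 + $1 = $29.

29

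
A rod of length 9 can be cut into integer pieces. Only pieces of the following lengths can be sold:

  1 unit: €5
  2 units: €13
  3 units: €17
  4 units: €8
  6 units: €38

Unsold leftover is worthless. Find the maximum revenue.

57

Consider every possible first cut. r[k] is the best of p[i]+r[k−i] over all sellable i≤k.
r[1] = 5
r[2] = 13
r[3] = 18  (first piece 1, then r[2]=13)
r[4] = 26  (first piece 2, then r[2]=13)
r[5] = 31  (first piece 1, then r[4]=26)
r[6] = 39  (first piece 2, then r[4]=26)
r[7] = 44  (first piece 1, then r[6]=39)
r[8] = 52  (first piece 2, then r[6]=39)
r[9] = 57  (first piece 1, then r[8]=52)
One optimal cutting: 2 + 2 + 2 + 2 + 1 → €57.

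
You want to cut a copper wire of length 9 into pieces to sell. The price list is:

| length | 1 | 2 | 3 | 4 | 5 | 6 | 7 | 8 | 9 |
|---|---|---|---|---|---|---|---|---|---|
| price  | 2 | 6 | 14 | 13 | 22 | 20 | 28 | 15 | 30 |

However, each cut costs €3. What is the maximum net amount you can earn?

36

Let net[k] be the best obtainable value from length k. For each k, try every first piece i and keep the best of price[i] + net[k−i] minus the 3 cut fee when i<k.
net[1] = 2
net[2] = 6
net[3] = 14
net[4] = 13  (first piece 1, then net[3]=14)
net[5] = 22
net[6] = 25  (first piece 3, then net[3]=14)
net[7] = 28
net[8] = 33  (first piece 3, then net[5]=22)
net[9] = 36  (first piece 3, then net[6]=25)
One optimal plan: pieces 3 + 3 + 3 (2 cuts) → €42 − €6 = €36.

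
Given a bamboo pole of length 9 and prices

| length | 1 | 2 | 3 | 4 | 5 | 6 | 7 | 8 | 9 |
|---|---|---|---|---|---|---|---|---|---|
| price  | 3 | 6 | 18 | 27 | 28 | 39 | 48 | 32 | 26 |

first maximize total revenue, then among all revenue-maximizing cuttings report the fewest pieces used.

Consider every possible first cut. r[k] is the best of p[i]+r[k−i] over all sellable i≤k.
r[1] = 3
r[2] = 6  (first piece 1, then r[1]=3)
r[3] = 18
r[4] = 27
r[5] = 30  (first piece 1, then r[4]=27)
r[6] = 39
r[7] = 48
r[8] = 54  (first piece 4, then r[4]=27)
r[9] = 57  (first piece 1, then r[8]=54)
Maximum revenue is $57.
Now minimize piece count subject to staying optimal: for each k, pieces[k] = 1 + min over i with p[i]+r[k−i]=r[k] of pieces[k−i].
pieces[6] = 1
pieces[7] = 1
pieces[8] = 2
pieces[9] = 2

2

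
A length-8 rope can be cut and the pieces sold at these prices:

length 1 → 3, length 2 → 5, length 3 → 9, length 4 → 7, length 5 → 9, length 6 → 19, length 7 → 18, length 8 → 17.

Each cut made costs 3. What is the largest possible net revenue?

21

Consider every possible first cut. v[k] is the best of p[i]+v[k−i] over all sellable i≤k, charging 3 whenever i<k.
v[1] = 3
v[2] = max(3+3-3, 5+0) = 5
v[3] = max(3+5-3, 5+3-3, 9+0) = 9
v[4] = max(3+9-3, 5+5-3, 9+3-3, 7+0) = 9
v[5] = max(3+9-3, 5+9-3, 9+5-3, 7+3-3, 9+0) = 11
v[6] = max(3+11-3, 5+9-3, 9+9-3, 7+5-3, 9+3-3, 19+0) = 19
v[7] = max(3+19-3, 5+11-3, 9+9-3, …, 19+3-3, 18+0) = 19
v[8] = max(3+19-3, 5+19-3, 9+11-3, …, 18+3-3, 17+0) = 21
One optimal plan: pieces 6 + 2 (1 cut) → 24 − 3 = 21.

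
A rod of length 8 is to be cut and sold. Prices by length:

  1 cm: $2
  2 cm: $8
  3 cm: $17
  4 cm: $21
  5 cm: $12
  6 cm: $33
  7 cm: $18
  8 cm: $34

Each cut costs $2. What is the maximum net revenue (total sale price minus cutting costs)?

40

Build r[k] bottom-up: r[k] = max over allowed piece i of (p[i] + r[k−i]) − 2 per cut.
r[1] = 2
r[2] = max(2+2-2, 8+0) = 8
r[3] = max(2+8-2, 8+2-2, 17+0) = 17
r[4] = max(2+17-2, 8+8-2, 17+2-2, 21+0) = 21
r[5] = max(2+21-2, 8+17-2, 17+8-2, 21+2-2, 12+0) = 23
r[6] = max(2+23-2, 8+21-2, 17+17-2, 21+8-2, 12+2-2, 33+0) = 33
r[7] = max(2+33-2, 8+23-2, 17+21-2, …, 33+2-2, 18+0) = 36
r[8] = max(2+36-2, 8+33-2, 17+23-2, …, 18+2-2, 34+0) = 40
One optimal plan: pieces 4 + 4 (1 cut) → $42 − $2 = $40.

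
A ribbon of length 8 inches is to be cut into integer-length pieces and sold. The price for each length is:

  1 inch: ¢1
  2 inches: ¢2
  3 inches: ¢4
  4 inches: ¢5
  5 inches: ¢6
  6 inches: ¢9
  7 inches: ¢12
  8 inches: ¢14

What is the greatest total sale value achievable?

Build r[k] bottom-up: r[k] = max over allowed piece i of (p[i] + r[k−i]).
r[1] = 1
r[2] = max(1+1, 2+0) = 2
r[3] = max(1+2, 2+1, 4+0) = 4
r[4] = max(1+4, 2+2, 4+1, 5+0) = 5
r[5] = max(1+5, 2+4, 4+2, 5+1, 6+0) = 6
r[6] = max(1+6, 2+5, 4+4, 5+2, 6+1, 9+0) = 9
r[7] = max(1+9, 2+6, 4+5, …, 9+1, 12+0) = 12
r[8] = max(1+12, 2+9, 4+6, …, 12+1, 14+0) = 14
Best is to sell the whole 8-inch piece uncut for ¢14.

14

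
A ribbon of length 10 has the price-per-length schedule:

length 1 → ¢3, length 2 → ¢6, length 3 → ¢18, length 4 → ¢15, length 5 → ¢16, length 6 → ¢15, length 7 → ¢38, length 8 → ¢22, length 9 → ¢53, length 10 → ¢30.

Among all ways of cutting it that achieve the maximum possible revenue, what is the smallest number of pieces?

4

Build r[k] bottom-up: r[k] = max over allowed piece i of (p[i] + r[k−i]).
r[1] = 3
r[2] = 6  (first piece 1, then r[1]=3)
r[3] = 18
r[4] = 21  (first piece 1, then r[3]=18)
r[5] = 24  (first piece 1, then r[4]=21)
r[6] = 36  (first piece 3, then r[3]=18)
r[7] = 39  (first piece 1, then r[6]=36)
r[8] = 42  (first piece 1, then r[7]=39)
r[9] = 54  (first piece 3, then r[6]=36)
r[10] = 57  (first piece 1, then r[9]=54)
Maximum revenue is ¢57.
Now minimize piece count subject to staying optimal: for each k, pieces[k] = 1 + min over i with p[i]+r[k−i]=r[k] of pieces[k−i].
pieces[7] = 3
pieces[8] = 3
pieces[9] = 3
pieces[10] = 4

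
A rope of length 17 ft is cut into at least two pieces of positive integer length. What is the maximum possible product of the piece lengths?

Let g[k] be the best product for length k (with at least one cut). For each first piece i, the rest contributes max(k−i, g[k−i]).
g[2] = 1·max(1,0) = 1·1 = 1
g[3] = 1·max(2,1) = 1·2 = 2
g[4] = 2·max(2,1) = 2·2 = 4
g[5] = 2·max(3,2) = 2·3 = 6
g[6] = 3·max(3,2) = 3·3 = 9
g[7] = 2·max(5,6) = 2·6 = 12
g[8] = 2·max(6,9) = 2·9 = 18
g[9] = 3·max(6,9) = 3·9 = 27
g[10] = 2·max(8,18) = 2·18 = 36
g[11] = 2·max(9,27) = 2·27 = 54
g[12] = 3·max(9,27) = 3·27 = 81
g[13] = 2·max(11,54) = 2·54 = 108
g[14] = 2·max(12,81) = 2·81 = 162
g[15] = 3·max(12,81) = 3·81 = 243
g[16] = 2·max(14,162) = 2·162 = 324
g[17] = 2·max(15,243) = 2·243 = 486
One optimal split: 3 + 3 + 3 + 3 + 3 + 2; product 3·3·3·3·3·2 = 486.

486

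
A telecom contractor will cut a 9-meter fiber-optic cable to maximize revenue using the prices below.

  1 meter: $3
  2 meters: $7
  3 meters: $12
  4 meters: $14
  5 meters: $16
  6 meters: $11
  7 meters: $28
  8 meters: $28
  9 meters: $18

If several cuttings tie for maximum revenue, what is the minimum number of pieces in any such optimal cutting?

Build r[k] bottom-up: r[k] = max over allowed piece i of (p[i] + r[k−i]).
r[1] = 3
r[2] = max(3+3, 7+0) = 7
r[3] = max(3+7, 7+3, 12+0) = 12
r[4] = max(3+12, 7+7, 12+3, 14+0) = 15
r[5] = max(3+15, 7+12, 12+7, 14+3, 16+0) = 19
r[6] = max(3+19, 7+15, 12+12, 14+7, 16+3, 11+0) = 24
r[7] = max(3+24, 7+19, 12+15, …, 11+3, 28+0) = 28
r[8] = max(3+28, 7+24, 12+19, …, 28+3, 28+0) = 31
r[9] = max(3+31, 7+28, 12+24, …, 28+3, 18+0) = 36
Maximum revenue is $36.
Now minimize piece count subject to staying optimal: for each k, pieces[k] = 1 + min over i with p[i]+r[k−i]=r[k] of pieces[k−i].
pieces[6] = 2
pieces[7] = 1
pieces[8] = 2
pieces[9] = 3

3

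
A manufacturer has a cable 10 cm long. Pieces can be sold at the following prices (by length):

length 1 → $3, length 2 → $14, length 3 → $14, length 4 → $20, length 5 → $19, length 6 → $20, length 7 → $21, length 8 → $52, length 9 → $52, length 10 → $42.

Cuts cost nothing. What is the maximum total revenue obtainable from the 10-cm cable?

70

Build v[k] bottom-up: v[k] = max over allowed piece i of (p[i] + v[k−i]).
v[1] = 3
v[2] = max(3+3, 14+0) = 14
v[3] = max(3+14, 14+3, 14+0) = 17
v[4] = max(3+17, 14+14, 14+3, 20+0) = 28
v[5] = max(3+28, 14+17, 14+14, 20+3, 19+0) = 31
v[6] = max(3+31, 14+28, 14+17, 20+14, 19+3, 20+0) = 42
v[7] = max(3+42, 14+31, 14+28, …, 20+3, 21+0) = 45
v[8] = max(3+45, 14+42, 14+31, …, 21+3, 52+0) = 56
v[9] = max(3+56, 14+45, 14+42, …, 52+3, 52+0) = 59
v[10] = max(3+59, 14+56, 14+45, …, 52+3, 42+0) = 70
One optimal cutting: 2 + 2 + 2 + 2 + 2 → $14 + $14 + $14 + $14 + $14 = $70.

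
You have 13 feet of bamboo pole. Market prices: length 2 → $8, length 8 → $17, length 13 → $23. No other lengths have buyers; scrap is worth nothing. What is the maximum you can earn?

Build f[k] bottom-up: f[k] = max over allowed piece i of (p[i] + f[k−i]).
f[1] = 0
f[2] = 8
f[3] = 8
f[4] = 16  (first piece 2, then f[2]=8)
f[5] = 16
f[6] = 24  (first piece 2, then f[4]=16)
f[7] = 24
f[8] = max(8+24, 17+0) = 32
f[9] = max(8+24, 17+0) = 32
f[10] = max(8+32, 17+8) = 40
f[11] = max(8+32, 17+8) = 40
f[12] = max(8+40, 17+16) = 48
f[13] = max(8+40, 17+16, 23+0) = 48
One optimal cutting: pieces 2 + 2 + 2 + 2 + 2 + 2 with 1 foot of scrap → $48.

48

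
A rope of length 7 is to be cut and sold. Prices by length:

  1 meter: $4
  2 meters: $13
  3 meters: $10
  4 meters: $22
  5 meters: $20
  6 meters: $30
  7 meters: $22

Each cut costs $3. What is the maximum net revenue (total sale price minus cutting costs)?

34

Consider every possible first cut. net[k] is the best of p[i]+net[k−i] over all sellable i≤k, charging 3 whenever i<k.
net[1] = 4
net[2] = 13
net[3] = 14  (first piece 1, then net[2]=13)
net[4] = 23  (first piece 2, then net[2]=13)
net[5] = 24  (first piece 1, then net[4]=23)
net[6] = 33  (first piece 2, then net[4]=23)
net[7] = 34  (first piece 1, then net[6]=33)
One optimal plan: pieces 2 + 2 + 2 + 1 (3 cuts) → $43 − $9 = $34.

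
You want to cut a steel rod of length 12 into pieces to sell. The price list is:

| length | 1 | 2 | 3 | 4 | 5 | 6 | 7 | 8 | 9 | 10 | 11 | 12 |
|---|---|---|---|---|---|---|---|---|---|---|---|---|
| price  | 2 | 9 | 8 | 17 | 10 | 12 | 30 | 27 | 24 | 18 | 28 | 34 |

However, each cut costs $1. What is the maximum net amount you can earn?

49

Consider every possible first cut. v[k] is the best of p[i]+v[k−i] over all sellable i≤k, charging 1 whenever i<k.
v[1] = 2
v[2] = max(2+2-1, 9+0) = 9
v[3] = max(2+9-1, 9+2-1, 8+0) = 10
v[4] = max(2+10-1, 9+9-1, 8+2-1, 17+0) = 17
v[5] = max(2+17-1, 9+10-1, 8+9-1, 17+2-1, 10+0) = 18
v[6] = max(2+18-1, 9+17-1, 8+10-1, 17+9-1, 10+2-1, 12+0) = 25
v[7] = max(2+25-1, 9+18-1, 8+17-1, …, 12+2-1, 30+0) = 30
v[8] = max(2+30-1, 9+25-1, 8+18-1, …, 30+2-1, 27+0) = 33
v[9] = max(2+33-1, 9+30-1, 8+25-1, …, 27+2-1, 24+0) = 38
v[10] = max(2+38-1, 9+33-1, 8+30-1, …, 24+2-1, 18+0) = 41
v[11] = max(2+41-1, 9+38-1, 8+33-1, …, 18+2-1, 28+0) = 46
v[12] = max(2+46-1, 9+41-1, 8+38-1, …, 28+2-1, 34+0) = 49
One optimal plan: pieces 2 + 2 + 2 + 2 + 2 + 2 (5 cuts) → $54 − $5 = $49.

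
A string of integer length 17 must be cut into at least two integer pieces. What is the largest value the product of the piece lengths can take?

Define f[k] = max over 1≤i<k of i · max(k−i, f[k−i]); the inner max lets the remainder stay uncut if that's better.
f[2] = 1*max(1,0) = 1*1 = 1
f[3] = max(1*2, 2*1) = 2
f[4] = max(1*3, 2*2, 3*1) = 4
f[5] = max(1*4, 2*3, 3*2, 4*1) = 6
f[6] = max(1*6, 2*4, 3*3, 4*2, 5*1) = 9
f[7] = max(1*9, 2*6, 3*4, 4*3, 5*2, 6*1) = 12
f[8] = max(1*12, 2*9, 3*6, …, 6*2, 7*1) = 18
f[9] = max(1*18, 2*12, 3*9, …, 7*2, 8*1) = 27
f[10] = max(1*27, 2*18, 3*12, …, 8*2, 9*1) = 36
f[11] = max(1*36, 2*27, 3*18, …, 9*2, 10*1) = 54
f[12] = max(1*54, 2*36, 3*27, …, 10*2, 11*1) = 81
f[13] = max(1*81, 2*54, 3*36, …, 11*2, 12*1) = 108
f[14] = max(1*108, 2*81, 3*54, …, 12*2, 13*1) = 162
f[15] = max(1*162, 2*108, 3*81, …, 13*2, 14*1) = 243
f[16] = max(1*243, 2*162, 3*108, …, 14*2, 15*1) = 324
f[17] = max(1*324, 2*243, 3*162, …, 15*2, 16*1) = 486
One optimal split: 3 + 3 + 3 + 3 + 3 + 2; product 3*3*3*3*3*2 = 486.

486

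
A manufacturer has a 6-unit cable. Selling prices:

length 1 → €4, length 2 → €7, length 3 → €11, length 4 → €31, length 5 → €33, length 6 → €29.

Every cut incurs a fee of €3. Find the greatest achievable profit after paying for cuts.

Build net[k] bottom-up: net[k] = max over allowed piece i of (p[i] + net[k−i]) − 3 per cut.
net[1] = 4
net[2] = max(4+4-3, 7+0) = 7
net[3] = max(4+7-3, 7+4-3, 11+0) = 11
net[4] = max(4+11-3, 7+7-3, 11+4-3, 31+0) = 31
net[5] = max(4+31-3, 7+11-3, 11+7-3, 31+4-3, 33+0) = 33
net[6] = max(4+33-3, 7+31-3, 11+11-3, 31+7-3, 33+4-3, 29+0) = 35
One optimal plan: pieces 4 + 2 (1 cut) → €38 − €3 = €35.

35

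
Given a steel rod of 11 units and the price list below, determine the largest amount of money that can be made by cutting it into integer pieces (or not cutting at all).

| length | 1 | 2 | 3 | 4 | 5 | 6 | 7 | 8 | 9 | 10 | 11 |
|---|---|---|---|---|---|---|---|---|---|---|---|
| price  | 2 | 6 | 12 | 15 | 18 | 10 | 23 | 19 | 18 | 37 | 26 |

42

Build r[k] bottom-up: r[k] = max over allowed piece i of (p[i] + r[k−i]).
r[1] = 2
r[2] = 6
r[3] = 12
r[4] = 15
r[5] = 18  (first piece 2, then r[3]=12)
r[6] = 24  (first piece 3, then r[3]=12)
r[7] = 27  (first piece 3, then r[4]=15)
r[8] = 30  (first piece 2, then r[6]=24)
r[9] = 36  (first piece 3, then r[6]=24)
r[10] = 39  (first piece 3, then r[7]=27)
r[11] = 42  (first piece 2, then r[9]=36)
One optimal cutting: 3 + 3 + 3 + 2 → $12 + $12 + $12 + $6 = $42.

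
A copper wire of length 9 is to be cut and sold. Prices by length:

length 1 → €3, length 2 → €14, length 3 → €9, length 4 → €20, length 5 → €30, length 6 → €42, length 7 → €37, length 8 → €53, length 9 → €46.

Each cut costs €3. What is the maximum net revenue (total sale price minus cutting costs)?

Let net[k] be the best obtainable value from length k. For each k, try every first piece i and keep the best of price[i] + net[k−i] minus the 3 cut fee when i<k.
net[1] = 3
net[2] = max(3+3-3, 14+0) = 14
net[3] = max(3+14-3, 14+3-3, 9+0) = 14
net[4] = max(3+14-3, 14+14-3, 9+3-3, 20+0) = 25
net[5] = max(3+25-3, 14+14-3, 9+14-3, 20+3-3, 30+0) = 30
net[6] = max(3+30-3, 14+25-3, 9+14-3, 20+14-3, 30+3-3, 42+0) = 42
net[7] = max(3+42-3, 14+30-3, 9+25-3, …, 42+3-3, 37+0) = 42
net[8] = max(3+42-3, 14+42-3, 9+30-3, …, 37+3-3, 53+0) = 53
net[9] = max(3+53-3, 14+42-3, 9+42-3, …, 53+3-3, 46+0) = 53
One optimal plan: pieces 6 + 2 + 1 (2 cuts) → €59 − €6 = €53.

53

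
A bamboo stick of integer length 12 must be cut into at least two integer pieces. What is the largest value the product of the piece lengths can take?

81

Define m[k] = max over 1≤i<k of i · max(k−i, m[k−i]); the inner max lets the remainder stay uncut if that's better.
m[2] = 1·max(1,0) = 1·1 = 1
m[3] = 1·max(2,1) = 1·2 = 2
m[4] = 2·max(2,1) = 2·2 = 4
m[5] = 2·max(3,2) = 2·3 = 6
m[6] = 3·max(3,2) = 3·3 = 9
m[7] = 2·max(5,6) = 2·6 = 12
m[8] = 2·max(6,9) = 2·9 = 18
m[9] = 3·max(6,9) = 3·9 = 27
m[10] = 2·max(8,18) = 2·18 = 36
m[11] = 2·max(9,27) = 2·27 = 54
m[12] = 3·max(9,27) = 3·27 = 81
One optimal split: 3 + 3 + 3 + 3; product 3·3·3·3 = 81.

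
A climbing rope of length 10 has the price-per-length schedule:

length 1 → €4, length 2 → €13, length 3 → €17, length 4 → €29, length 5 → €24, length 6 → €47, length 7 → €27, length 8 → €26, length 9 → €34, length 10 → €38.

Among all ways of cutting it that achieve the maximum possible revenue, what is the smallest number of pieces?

Consider every possible first cut. r[k] is the best of p[i]+r[k−i] over all sellable i≤k.
r[1] = 4
r[2] = max(4+4, 13+0) = 13
r[3] = max(4+13, 13+4, 17+0) = 17
r[4] = max(4+17, 13+13, 17+4, 29+0) = 29
r[5] = max(4+29, 13+17, 17+13, 29+4, 24+0) = 33
r[6] = max(4+33, 13+29, 17+17, 29+13, 24+4, 47+0) = 47
r[7] = max(4+47, 13+33, 17+29, …, 47+4, 27+0) = 51
r[8] = max(4+51, 13+47, 17+33, …, 27+4, 26+0) = 60
r[9] = max(4+60, 13+51, 17+47, …, 26+4, 34+0) = 64
r[10] = max(4+64, 13+60, 17+51, …, 34+4, 38+0) = 76
Maximum revenue is €76.
Now minimize piece count subject to staying optimal: for each k, pieces[k] = 1 + min over i with p[i]+r[k−i]=r[k] of pieces[k−i].
pieces[7] = 2
pieces[8] = 2
pieces[9] = 2
pieces[10] = 2

2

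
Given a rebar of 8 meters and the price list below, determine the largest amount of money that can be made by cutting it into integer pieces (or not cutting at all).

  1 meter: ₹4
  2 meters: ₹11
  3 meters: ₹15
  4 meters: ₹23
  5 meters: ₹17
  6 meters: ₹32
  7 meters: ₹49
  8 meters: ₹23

Build R[k] bottom-up: R[k] = max over allowed piece i of (p[i] + R[k−i]).
R[1] = 4
R[2] = 11
R[3] = 15  (first piece 1, then R[2]=11)
R[4] = 23
R[5] = 27  (first piece 1, then R[4]=23)
R[6] = 34  (first piece 2, then R[4]=23)
R[7] = 49
R[8] = 53  (first piece 1, then R[7]=49)
One optimal cutting: 7 + 1 → ₹49 + ₹4 = ₹53.

53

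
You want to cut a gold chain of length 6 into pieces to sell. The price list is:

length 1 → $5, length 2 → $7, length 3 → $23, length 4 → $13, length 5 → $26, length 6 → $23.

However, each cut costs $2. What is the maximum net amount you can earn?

Consider every possible first cut. v[k] is the best of p[i]+v[k−i] over all sellable i≤k, charging 2 whenever i<k.
v[1] = 5
v[2] = max(5+5-2, 7+0) = 8
v[3] = max(5+8-2, 7+5-2, 23+0) = 23
v[4] = max(5+23-2, 7+8-2, 23+5-2, 13+0) = 26
v[5] = max(5+26-2, 7+23-2, 23+8-2, 13+5-2, 26+0) = 29
v[6] = max(5+29-2, 7+26-2, 23+23-2, 13+8-2, 26+5-2, 23+0) = 44
One optimal plan: pieces 3 + 3 (1 cut) → $46 − $2 = $44.

44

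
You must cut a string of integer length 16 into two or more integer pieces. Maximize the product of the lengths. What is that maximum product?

Let g[k] be the best product for length k (with at least one cut). For each first piece i, the rest contributes max(k−i, g[k−i]).
Small cases: g[2]=1, g[3]=2, g[4]=4, g[5]=6, g[6]=9, g[7]=12, g[8]=18, g[9]=27, g[10]=36.
g[11] = max(1×36, 2×27, 3×18, …, 9×2, 10×1) = 54
g[12] = max(1×54, 2×36, 3×27, …, 10×2, 11×1) = 81
g[13] = max(1×81, 2×54, 3×36, …, 11×2, 12×1) = 108
g[14] = max(1×108, 2×81, 3×54, …, 12×2, 13×1) = 162
g[15] = max(1×162, 2×108, 3×81, …, 13×2, 14×1) = 243
g[16] = max(1×243, 2×162, 3×108, …, 14×2, 15×1) = 324
One optimal split: 3 + 3 + 3 + 3 + 2 + 2; product 3×3×3×3×2×2 = 324.

324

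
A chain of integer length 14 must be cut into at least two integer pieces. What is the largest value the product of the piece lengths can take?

Let f[k] be the best product for length k (with at least one cut). For each first piece i, the rest contributes max(k−i, f[k−i]).
f[2] = 1·max(1,0) = 1·1 = 1
f[3] = max(1·2, 2·1) = 2
f[4] = max(1·3, 2·2, 3·1) = 4
f[5] = max(1·4, 2·3, 3·2, 4·1) = 6
f[6] = max(1·6, 2·4, 3·3, 4·2, 5·1) = 9
f[7] = max(1·9, 2·6, 3·4, 4·3, 5·2, 6·1) = 12
f[8] = max(1·12, 2·9, 3·6, …, 6·2, 7·1) = 18
f[9] = max(1·18, 2·12, 3·9, …, 7·2, 8·1) = 27
f[10] = max(1·27, 2·18, 3·12, …, 8·2, 9·1) = 36
f[11] = max(1·36, 2·27, 3·18, …, 9·2, 10·1) = 54
f[12] = max(1·54, 2·36, 3·27, …, 10·2, 11·1) = 81
f[13] = max(1·81, 2·54, 3·36, …, 11·2, 12·1) = 108
f[14] = max(1·108, 2·81, 3·54, …, 12·2, 13·1) = 162
One optimal split: 3 + 3 + 3 + 3 + 2; product 3·3·3·3·2 = 162.

162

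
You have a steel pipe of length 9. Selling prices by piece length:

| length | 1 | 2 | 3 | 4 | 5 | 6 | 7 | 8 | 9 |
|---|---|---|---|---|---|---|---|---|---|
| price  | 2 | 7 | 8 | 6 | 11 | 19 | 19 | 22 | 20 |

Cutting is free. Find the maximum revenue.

Let v[k] be the best obtainable value from length k. For each k, try every first piece i and keep the best of price[i] + v[k−i].
v[1] = 2
v[2] = max(2+2, 7+0) = 7
v[3] = max(2+7, 7+2, 8+0) = 9
v[4] = max(2+9, 7+7, 8+2, 6+0) = 14
v[5] = max(2+14, 7+9, 8+7, 6+2, 11+0) = 16
v[6] = max(2+16, 7+14, 8+9, 6+7, 11+2, 19+0) = 21
v[7] = max(2+21, 7+16, 8+14, …, 19+2, 19+0) = 23
v[8] = max(2+23, 7+21, 8+16, …, 19+2, 22+0) = 28
v[9] = max(2+28, 7+23, 8+21, …, 22+2, 20+0) = 30
One optimal cutting: 2 + 2 + 2 + 2 + 1 → $7 + $7 + $7 + $7 + $2 = $30.

30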